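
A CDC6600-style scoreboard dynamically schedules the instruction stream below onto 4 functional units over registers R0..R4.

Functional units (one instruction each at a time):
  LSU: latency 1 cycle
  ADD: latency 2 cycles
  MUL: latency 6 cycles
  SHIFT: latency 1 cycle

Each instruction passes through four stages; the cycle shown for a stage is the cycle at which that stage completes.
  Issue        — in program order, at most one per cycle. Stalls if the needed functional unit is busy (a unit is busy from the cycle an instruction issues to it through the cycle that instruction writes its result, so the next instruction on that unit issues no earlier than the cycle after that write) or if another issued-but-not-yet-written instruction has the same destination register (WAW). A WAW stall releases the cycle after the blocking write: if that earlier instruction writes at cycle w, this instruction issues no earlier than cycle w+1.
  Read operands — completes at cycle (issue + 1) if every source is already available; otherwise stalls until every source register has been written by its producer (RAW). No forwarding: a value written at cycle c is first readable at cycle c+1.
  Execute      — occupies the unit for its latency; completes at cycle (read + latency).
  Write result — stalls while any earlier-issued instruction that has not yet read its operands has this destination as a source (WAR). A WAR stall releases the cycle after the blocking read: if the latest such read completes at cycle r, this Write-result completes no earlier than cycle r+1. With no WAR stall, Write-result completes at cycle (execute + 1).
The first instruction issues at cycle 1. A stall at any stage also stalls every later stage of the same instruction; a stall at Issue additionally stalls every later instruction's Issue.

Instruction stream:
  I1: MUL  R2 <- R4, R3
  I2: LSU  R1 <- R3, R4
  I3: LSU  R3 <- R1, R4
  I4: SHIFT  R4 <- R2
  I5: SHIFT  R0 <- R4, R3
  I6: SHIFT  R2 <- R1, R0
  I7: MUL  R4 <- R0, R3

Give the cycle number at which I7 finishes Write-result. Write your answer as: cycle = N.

cycle = 26

1) issue 1, read 2, done 8, write 9
2) issue 2, read 3, done 4, write 5
3) issue 6, read 7, done 8, write 9  <struct: LSU busy until I2 writes@5>
4) issue 7, read 10, done 11, write 12  <RAW R2: wait I1 write@9>
5) issue 13, read 14, done 15, write 16  <struct: SHIFT busy until I4 writes@12>
6) issue 17, read 18, done 19, write 20  <struct: SHIFT busy until I5 writes@16>
7) issue 18, read 19, done 25, write 26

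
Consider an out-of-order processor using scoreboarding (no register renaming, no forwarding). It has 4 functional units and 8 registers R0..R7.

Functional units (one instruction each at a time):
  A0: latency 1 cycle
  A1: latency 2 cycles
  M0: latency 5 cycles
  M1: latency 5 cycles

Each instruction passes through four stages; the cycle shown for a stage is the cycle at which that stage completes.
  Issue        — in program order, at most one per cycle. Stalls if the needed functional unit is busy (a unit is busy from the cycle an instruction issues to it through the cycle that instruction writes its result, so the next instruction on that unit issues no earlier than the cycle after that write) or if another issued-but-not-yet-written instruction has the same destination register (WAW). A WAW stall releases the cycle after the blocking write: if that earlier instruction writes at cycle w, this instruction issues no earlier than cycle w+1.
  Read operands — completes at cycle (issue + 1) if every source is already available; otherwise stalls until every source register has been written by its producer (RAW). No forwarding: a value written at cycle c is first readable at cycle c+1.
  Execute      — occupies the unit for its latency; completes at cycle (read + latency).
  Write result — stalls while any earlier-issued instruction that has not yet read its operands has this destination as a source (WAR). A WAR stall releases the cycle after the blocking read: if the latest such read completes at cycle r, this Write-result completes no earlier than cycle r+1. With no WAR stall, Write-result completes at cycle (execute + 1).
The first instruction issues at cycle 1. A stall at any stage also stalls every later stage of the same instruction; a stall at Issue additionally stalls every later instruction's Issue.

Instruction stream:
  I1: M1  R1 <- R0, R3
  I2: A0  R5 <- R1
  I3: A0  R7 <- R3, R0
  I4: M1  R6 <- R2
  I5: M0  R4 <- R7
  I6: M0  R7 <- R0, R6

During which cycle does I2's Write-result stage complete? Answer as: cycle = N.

cycle 1: I1 dispatched to M1
cycle 2: I1 operands ready; I2 dispatched to A0
cycle 7: I1 complete
cycle 8: R1←I1
cycle 9: I2 operands ready
cycle 10: I2 complete
cycle 11: R5←I2
cycle 12: I3 dispatched to A0
cycle 13: I3 operands ready; I4 dispatched to M1
cycle 14: I3 complete; I4 operands ready; I5 dispatched to M0
cycle 15: R7←I3
cycle 16: I5 operands ready
cycle 19: I4 complete
cycle 20: R6←I4
cycle 21: I5 complete
cycle 22: R4←I5
cycle 23: I6 dispatched to M0
cycle 24: I6 operands ready
cycle 29: I6 complete
cycle 30: R7←I6

cycle = 11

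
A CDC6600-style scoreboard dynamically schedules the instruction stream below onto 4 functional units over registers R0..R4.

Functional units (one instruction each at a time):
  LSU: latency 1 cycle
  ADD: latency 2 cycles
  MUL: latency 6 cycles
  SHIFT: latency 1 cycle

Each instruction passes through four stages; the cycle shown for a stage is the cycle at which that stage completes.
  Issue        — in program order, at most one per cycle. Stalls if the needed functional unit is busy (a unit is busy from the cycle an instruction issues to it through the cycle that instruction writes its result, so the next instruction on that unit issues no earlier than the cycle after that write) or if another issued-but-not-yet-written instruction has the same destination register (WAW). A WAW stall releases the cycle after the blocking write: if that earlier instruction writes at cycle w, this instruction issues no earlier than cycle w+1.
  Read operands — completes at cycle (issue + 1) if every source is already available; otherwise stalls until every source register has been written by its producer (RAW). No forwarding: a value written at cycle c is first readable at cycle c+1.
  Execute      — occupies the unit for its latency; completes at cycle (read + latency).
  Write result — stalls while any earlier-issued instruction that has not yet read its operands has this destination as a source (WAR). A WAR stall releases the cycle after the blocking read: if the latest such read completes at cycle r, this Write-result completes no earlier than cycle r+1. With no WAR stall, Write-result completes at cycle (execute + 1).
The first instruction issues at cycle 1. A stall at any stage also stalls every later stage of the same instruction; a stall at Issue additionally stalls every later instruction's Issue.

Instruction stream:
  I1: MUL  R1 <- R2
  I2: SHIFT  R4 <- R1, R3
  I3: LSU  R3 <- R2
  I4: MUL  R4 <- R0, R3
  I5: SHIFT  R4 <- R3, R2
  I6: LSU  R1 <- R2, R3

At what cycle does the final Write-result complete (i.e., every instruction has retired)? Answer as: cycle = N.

cycle = 26

t=1  I1→MUL
t=2  I1 RO; I2→SHIFT
t=3  I3→LSU
t=4  I3 RO
t=5  I3 EX
t=8  I1 EX
t=9  I1 WR R1
t=10  I2 RO
t=11  I2 EX; I3 WR R3
t=12  I2 WR R4
t=13  I4→MUL
t=14  I4 RO
t=20  I4 EX
t=21  I4 WR R4
t=22  I5→SHIFT
t=23  I5 RO; I6→LSU
t=24  I5 EX; I6 RO
t=25  I5 WR R4; I6 EX
t=26  I6 WR R1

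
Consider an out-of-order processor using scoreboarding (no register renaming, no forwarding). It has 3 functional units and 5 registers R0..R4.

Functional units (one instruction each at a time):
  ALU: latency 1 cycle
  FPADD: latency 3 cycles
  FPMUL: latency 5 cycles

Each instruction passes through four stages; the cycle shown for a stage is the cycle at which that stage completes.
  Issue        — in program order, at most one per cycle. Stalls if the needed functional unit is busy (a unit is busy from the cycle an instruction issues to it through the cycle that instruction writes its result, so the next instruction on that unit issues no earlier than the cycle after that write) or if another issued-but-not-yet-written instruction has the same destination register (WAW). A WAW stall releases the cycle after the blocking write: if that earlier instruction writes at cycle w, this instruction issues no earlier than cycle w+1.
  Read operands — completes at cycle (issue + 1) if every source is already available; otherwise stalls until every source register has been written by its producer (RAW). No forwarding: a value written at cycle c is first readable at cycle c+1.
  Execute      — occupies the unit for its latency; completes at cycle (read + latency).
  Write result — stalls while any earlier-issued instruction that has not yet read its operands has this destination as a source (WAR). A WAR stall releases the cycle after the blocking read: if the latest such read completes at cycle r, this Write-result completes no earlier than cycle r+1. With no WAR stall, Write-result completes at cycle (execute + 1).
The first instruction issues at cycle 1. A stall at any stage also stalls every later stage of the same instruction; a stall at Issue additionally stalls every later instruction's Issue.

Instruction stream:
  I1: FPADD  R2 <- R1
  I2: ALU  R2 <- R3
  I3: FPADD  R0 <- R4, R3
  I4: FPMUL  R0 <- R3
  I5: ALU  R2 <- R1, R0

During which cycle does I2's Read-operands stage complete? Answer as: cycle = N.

cycle = 8

t=1  I1 issues→FPADD
t=2  I1 reads
t=5  I1 exec-done
t=6  I1 writes R2
t=7  I2 issues→ALU
t=8  I2 reads; I3 issues→FPADD
t=9  I2 exec-done; I3 reads
t=10  I2 writes R2
t=12  I3 exec-done
t=13  I3 writes R0
t=14  I4 issues→FPMUL
t=15  I4 reads; I5 issues→ALU
t=20  I4 exec-done
t=21  I4 writes R0
t=22  I5 reads
t=23  I5 exec-done
t=24  I5 writes R2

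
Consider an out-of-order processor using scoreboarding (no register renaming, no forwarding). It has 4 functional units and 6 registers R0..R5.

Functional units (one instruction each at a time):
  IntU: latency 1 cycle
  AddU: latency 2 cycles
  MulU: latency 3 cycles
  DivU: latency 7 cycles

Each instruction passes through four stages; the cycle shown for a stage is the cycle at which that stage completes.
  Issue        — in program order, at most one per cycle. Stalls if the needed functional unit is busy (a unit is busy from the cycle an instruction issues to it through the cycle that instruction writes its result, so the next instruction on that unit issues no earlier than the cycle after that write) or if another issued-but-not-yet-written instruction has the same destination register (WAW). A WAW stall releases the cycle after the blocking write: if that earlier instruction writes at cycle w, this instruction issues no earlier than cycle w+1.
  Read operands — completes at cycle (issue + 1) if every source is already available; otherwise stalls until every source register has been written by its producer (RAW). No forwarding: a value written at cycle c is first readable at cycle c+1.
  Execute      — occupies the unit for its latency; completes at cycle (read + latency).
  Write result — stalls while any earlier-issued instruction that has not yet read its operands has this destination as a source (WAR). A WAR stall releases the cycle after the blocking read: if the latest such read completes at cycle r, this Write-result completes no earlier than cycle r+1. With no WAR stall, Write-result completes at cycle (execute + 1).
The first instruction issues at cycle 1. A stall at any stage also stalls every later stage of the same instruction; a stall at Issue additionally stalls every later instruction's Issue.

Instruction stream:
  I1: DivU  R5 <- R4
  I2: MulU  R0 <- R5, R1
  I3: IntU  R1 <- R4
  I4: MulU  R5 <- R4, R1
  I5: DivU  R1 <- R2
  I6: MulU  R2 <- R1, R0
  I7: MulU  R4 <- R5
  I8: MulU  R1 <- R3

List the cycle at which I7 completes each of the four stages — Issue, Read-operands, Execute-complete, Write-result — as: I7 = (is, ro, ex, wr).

t=1  I1 issues→DivU
t=2  I1 reads | I2 issues→MulU
t=3  I3 issues→IntU
t=4  I3 reads
t=5  I3 exec-done
t=9  I1 exec-done
t=10  I1 writes R5
t=11  I2 reads
t=12  I3 writes R1
t=14  I2 exec-done
t=15  I2 writes R0
t=16  I4 issues→MulU
t=17  I4 reads | I5 issues→DivU
t=18  I5 reads
t=20  I4 exec-done
t=21  I4 writes R5
t=22  I6 issues→MulU
t=25  I5 exec-done
t=26  I5 writes R1
t=27  I6 reads
t=30  I6 exec-done
t=31  I6 writes R2
t=32  I7 issues→MulU
t=33  I7 reads
t=36  I7 exec-done
t=37  I7 writes R4
t=38  I8 issues→MulU
t=39  I8 reads
t=42  I8 exec-done
t=43  I8 writes R1

I7 = (32, 33, 36, 37)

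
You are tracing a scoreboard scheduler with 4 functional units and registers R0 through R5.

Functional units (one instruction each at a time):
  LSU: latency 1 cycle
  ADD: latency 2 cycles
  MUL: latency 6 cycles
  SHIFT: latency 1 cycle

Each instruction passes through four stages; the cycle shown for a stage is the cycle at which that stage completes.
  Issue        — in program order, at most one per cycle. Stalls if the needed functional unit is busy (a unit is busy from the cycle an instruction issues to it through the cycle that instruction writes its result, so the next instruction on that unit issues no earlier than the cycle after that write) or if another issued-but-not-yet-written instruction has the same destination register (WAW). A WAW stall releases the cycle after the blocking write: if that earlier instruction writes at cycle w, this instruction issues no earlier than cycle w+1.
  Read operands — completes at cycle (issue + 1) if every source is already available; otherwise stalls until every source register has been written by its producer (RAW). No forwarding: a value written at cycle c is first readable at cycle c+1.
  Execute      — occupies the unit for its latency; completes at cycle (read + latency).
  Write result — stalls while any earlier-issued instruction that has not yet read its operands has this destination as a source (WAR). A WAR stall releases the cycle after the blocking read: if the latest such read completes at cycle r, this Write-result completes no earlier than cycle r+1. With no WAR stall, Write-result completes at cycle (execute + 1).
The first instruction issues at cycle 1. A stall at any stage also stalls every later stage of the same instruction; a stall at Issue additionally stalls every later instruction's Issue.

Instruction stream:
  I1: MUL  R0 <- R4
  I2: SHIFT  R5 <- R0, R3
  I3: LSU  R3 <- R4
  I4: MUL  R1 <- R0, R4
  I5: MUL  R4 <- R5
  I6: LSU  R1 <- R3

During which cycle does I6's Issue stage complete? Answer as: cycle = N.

cycle = 20

[1] I1 issues→MUL
[2] I1 reads · I2 issues→SHIFT
[3] I3 issues→LSU
[4] I3 reads
[5] I3 exec-done
[8] I1 exec-done
[9] I1 writes R0
[10] I2 reads · I4 issues→MUL
[11] I2 exec-done · I3 writes R3 · I4 reads
[12] I2 writes R5
[17] I4 exec-done
[18] I4 writes R1
[19] I5 issues→MUL
[20] I5 reads · I6 issues→LSU
[21] I6 reads
[22] I6 exec-done
[23] I6 writes R1
[26] I5 exec-done
[27] I5 writes R4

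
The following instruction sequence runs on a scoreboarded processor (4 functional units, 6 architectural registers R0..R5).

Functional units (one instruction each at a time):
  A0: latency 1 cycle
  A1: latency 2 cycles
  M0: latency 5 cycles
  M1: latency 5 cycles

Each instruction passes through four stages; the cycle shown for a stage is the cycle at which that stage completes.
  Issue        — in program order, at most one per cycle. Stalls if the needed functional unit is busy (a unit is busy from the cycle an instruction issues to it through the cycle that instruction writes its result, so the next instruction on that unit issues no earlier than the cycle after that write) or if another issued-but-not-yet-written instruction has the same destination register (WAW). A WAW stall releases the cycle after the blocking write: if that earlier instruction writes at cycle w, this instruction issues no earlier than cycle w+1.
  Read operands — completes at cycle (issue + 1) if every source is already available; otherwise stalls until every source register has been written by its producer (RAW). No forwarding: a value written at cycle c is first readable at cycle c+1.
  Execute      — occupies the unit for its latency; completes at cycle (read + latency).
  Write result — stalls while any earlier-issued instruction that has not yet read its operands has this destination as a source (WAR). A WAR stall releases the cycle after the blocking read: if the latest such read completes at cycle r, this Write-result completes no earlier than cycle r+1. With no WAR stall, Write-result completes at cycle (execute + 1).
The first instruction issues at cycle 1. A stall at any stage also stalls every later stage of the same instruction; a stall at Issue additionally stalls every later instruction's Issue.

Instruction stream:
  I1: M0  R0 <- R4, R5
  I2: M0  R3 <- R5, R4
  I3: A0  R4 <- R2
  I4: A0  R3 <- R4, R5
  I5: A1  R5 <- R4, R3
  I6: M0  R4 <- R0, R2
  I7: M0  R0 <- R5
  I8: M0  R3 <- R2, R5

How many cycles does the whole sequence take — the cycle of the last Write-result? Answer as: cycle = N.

cycle 1: I1 issues→M0
cycle 2: I1 reads
cycle 7: I1 exec-done
cycle 8: I1 writes R0
cycle 9: I2 issues→M0
cycle 10: I2 reads | I3 issues→A0
cycle 11: I3 reads
cycle 12: I3 exec-done
cycle 13: I3 writes R4
cycle 15: I2 exec-done
cycle 16: I2 writes R3
cycle 17: I4 issues→A0
cycle 18: I4 reads | I5 issues→A1
cycle 19: I4 exec-done | I6 issues→M0
cycle 20: I4 writes R3 | I6 reads
cycle 21: I5 reads
cycle 23: I5 exec-done
cycle 24: I5 writes R5
cycle 25: I6 exec-done
cycle 26: I6 writes R4
cycle 27: I7 issues→M0
cycle 28: I7 reads
cycle 33: I7 exec-done
cycle 34: I7 writes R0
cycle 35: I8 issues→M0
cycle 36: I8 reads
cycle 41: I8 exec-done
cycle 42: I8 writes R3

cycle = 42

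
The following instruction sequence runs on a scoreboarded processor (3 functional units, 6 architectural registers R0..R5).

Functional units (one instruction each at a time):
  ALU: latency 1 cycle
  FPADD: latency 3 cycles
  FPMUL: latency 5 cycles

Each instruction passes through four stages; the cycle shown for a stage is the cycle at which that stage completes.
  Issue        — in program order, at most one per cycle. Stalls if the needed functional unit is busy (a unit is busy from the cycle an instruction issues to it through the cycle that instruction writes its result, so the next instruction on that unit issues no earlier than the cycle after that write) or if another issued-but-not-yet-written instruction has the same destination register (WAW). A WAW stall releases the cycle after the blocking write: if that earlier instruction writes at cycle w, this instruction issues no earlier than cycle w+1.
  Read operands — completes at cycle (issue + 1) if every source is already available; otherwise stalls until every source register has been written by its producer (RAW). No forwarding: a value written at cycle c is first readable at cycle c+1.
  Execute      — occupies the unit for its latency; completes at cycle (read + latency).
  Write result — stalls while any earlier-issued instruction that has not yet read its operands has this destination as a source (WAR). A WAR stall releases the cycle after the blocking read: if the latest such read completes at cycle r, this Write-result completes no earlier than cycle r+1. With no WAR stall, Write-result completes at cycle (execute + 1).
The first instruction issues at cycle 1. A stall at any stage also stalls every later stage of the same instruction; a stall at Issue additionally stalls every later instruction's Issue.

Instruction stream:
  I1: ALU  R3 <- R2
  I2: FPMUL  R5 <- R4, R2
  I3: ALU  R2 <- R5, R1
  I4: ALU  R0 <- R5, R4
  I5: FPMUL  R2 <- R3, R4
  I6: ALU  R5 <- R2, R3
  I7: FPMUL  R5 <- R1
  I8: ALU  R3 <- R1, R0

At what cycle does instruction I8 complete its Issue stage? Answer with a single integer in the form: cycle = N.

cycle = 26

t=1  I1 dispatched to ALU
t=2  I1 operands ready | I2 dispatched to FPMUL
t=3  I1 complete | I2 operands ready
t=4  R3←I1
t=5  I3 dispatched to ALU
t=8  I2 complete
t=9  R5←I2
t=10  I3 operands ready
t=11  I3 complete
t=12  R2←I3
t=13  I4 dispatched to ALU
t=14  I4 operands ready | I5 dispatched to FPMUL
t=15  I4 complete | I5 operands ready
t=16  R0←I4
t=17  I6 dispatched to ALU
t=20  I5 complete
t=21  R2←I5
t=22  I6 operands ready
t=23  I6 complete
t=24  R5←I6
t=25  I7 dispatched to FPMUL
t=26  I7 operands ready | I8 dispatched to ALU
t=27  I8 operands ready
t=28  I8 complete
t=29  R3←I8
t=31  I7 complete
t=32  R5←I7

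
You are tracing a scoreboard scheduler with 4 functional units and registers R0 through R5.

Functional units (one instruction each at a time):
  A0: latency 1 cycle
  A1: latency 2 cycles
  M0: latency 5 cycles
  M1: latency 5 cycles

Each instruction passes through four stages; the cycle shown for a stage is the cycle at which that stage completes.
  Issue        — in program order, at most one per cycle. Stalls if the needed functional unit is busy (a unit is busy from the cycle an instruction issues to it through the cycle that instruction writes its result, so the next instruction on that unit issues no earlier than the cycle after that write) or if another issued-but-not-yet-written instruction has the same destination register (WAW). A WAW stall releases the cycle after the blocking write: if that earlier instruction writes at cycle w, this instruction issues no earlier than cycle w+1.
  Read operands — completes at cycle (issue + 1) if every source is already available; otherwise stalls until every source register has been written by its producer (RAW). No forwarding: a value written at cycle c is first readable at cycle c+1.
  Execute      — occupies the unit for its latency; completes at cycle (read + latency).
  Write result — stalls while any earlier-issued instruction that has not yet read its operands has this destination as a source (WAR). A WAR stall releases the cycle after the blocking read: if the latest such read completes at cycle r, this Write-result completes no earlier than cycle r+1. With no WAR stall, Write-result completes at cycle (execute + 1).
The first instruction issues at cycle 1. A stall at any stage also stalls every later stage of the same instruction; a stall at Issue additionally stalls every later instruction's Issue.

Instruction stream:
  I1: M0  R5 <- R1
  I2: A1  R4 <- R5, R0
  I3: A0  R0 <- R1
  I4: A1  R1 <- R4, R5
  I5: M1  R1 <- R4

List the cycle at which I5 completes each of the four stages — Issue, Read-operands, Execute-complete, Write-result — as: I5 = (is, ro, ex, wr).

I5 = (18, 19, 24, 25)

[1] I1→M0
[2] I1 RO, I2→A1
[3] I3→A0
[4] I3 RO
[5] I3 EX
[7] I1 EX
[8] I1 WR R5
[9] I2 RO
[10] I3 WR R0
[11] I2 EX
[12] I2 WR R4
[13] I4→A1
[14] I4 RO
[16] I4 EX
[17] I4 WR R1
[18] I5→M1
[19] I5 RO
[24] I5 EX
[25] I5 WR R1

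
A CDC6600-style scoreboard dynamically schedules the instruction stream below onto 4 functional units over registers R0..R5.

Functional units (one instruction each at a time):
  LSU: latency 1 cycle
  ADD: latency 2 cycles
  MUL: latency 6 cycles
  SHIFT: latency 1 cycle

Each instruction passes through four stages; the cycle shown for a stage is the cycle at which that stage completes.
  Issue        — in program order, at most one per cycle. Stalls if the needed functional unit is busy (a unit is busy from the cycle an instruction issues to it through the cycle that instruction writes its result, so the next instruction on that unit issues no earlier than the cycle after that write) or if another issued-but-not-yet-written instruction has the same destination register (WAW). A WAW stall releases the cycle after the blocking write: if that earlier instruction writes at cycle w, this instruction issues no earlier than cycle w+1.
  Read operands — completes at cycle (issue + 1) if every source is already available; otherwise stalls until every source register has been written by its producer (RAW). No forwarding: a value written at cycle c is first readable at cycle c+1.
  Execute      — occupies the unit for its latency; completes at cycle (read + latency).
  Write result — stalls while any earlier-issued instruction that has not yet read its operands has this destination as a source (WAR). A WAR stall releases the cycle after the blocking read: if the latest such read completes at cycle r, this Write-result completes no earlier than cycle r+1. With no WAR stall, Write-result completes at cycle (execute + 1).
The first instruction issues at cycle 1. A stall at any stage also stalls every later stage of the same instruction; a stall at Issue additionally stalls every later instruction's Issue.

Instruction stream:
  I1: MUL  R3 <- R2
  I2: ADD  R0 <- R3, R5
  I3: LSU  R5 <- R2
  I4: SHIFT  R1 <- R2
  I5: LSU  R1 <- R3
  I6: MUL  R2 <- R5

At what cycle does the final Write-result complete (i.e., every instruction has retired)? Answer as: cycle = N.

cycle = 21

c1: I1 issues→MUL
c2: I1 reads; I2 issues→ADD
c3: I3 issues→LSU
c4: I3 reads; I4 issues→SHIFT
c5: I3 exec-done; I4 reads
c6: I4 exec-done
c7: I4 writes R1
c8: I1 exec-done
c9: I1 writes R3
c10: I2 reads
c11: I3 writes R5
c12: I2 exec-done; I5 issues→LSU
c13: I2 writes R0; I5 reads; I6 issues→MUL
c14: I5 exec-done; I6 reads
c15: I5 writes R1
c20: I6 exec-done
c21: I6 writes R2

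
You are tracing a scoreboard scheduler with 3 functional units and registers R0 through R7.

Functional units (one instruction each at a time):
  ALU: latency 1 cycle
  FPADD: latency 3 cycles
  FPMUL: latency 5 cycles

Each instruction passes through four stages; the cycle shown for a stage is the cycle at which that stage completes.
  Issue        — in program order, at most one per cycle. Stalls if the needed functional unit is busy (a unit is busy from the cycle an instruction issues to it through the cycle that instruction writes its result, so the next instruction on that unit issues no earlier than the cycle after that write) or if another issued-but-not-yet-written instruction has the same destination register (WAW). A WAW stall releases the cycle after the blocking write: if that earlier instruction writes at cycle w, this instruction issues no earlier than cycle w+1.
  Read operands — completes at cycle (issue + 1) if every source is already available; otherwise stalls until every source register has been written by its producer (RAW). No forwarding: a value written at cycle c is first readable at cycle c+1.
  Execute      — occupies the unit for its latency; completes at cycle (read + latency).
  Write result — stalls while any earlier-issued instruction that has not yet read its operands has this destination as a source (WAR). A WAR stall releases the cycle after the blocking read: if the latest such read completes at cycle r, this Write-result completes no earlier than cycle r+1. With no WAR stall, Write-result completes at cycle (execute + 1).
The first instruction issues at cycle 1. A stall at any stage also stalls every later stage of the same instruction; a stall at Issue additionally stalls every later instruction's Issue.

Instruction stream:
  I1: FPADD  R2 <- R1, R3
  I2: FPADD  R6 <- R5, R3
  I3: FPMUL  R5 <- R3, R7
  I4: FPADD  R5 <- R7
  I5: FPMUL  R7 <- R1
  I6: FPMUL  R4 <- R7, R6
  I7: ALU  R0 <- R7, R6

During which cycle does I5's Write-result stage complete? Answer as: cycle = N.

I1 -> (1, 2, 5, 6)
I2 -> (7, 8, 11, 12)  // struct: FPADD busy until I1 writes@6
I3 -> (8, 9, 14, 15)
I4 -> (16, 17, 20, 21)  // WAW R5: wait I3 write@15
I5 -> (17, 18, 23, 24)
I6 -> (25, 26, 31, 32)  // struct: FPMUL busy until I5 writes@24
I7 -> (26, 27, 28, 29)

cycle = 24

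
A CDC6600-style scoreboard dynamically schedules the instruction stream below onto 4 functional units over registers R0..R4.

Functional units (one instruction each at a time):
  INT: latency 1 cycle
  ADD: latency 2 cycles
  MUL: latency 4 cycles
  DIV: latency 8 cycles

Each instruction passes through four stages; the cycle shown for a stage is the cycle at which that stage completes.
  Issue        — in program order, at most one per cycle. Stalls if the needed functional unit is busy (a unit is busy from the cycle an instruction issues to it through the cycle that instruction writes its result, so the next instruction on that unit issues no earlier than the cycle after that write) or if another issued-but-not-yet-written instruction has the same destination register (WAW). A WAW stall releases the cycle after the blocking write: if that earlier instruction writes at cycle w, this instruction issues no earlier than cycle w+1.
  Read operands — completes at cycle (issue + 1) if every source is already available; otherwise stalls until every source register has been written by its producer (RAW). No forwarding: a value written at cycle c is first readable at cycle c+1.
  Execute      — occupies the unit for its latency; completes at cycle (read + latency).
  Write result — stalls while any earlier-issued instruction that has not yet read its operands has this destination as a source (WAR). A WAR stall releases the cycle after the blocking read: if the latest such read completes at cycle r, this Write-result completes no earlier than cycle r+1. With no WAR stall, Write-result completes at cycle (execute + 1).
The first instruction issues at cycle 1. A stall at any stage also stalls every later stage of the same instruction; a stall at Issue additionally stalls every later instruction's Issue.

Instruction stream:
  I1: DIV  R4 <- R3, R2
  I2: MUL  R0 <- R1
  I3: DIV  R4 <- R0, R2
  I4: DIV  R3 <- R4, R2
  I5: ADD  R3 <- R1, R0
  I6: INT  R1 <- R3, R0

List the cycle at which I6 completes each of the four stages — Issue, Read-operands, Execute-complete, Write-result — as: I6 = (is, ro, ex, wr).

[I1] 1/2/10/11
[I2] 2/3/7/8
[I3] 12/13/21/22  (struct: DIV busy until I1 writes@11)
[I4] 23/24/32/33  (struct: DIV busy until I3 writes@22)
[I5] 34/35/37/38  (WAW R3: wait I4 write@33)
[I6] 35/39/40/41  (RAW R3: wait I5 write@38)

I6 = (35, 39, 40, 41)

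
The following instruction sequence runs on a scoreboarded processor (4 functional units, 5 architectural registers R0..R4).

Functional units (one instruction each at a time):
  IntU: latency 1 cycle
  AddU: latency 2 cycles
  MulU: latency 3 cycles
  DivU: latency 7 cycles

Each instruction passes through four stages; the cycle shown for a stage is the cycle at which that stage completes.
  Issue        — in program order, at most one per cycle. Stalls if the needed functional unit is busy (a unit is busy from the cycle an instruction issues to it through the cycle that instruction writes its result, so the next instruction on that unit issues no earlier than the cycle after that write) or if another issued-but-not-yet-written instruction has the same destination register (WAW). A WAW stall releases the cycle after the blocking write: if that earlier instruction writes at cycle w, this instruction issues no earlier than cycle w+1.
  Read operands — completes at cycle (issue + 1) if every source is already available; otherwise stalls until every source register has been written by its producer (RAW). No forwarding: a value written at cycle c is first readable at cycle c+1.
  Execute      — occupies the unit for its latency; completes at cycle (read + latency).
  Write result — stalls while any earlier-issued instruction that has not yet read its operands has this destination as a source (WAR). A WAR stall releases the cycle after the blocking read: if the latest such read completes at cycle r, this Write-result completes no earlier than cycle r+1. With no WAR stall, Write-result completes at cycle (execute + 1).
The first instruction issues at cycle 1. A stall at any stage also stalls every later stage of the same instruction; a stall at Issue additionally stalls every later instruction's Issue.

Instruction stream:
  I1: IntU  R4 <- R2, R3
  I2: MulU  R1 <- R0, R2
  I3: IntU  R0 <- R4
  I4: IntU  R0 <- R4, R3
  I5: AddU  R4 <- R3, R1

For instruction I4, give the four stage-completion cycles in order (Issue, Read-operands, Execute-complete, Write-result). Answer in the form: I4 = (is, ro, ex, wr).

I4 = (9, 10, 11, 12)

cycle 1: I1 dispatched to IntU
cycle 2: I1 operands ready, I2 dispatched to MulU
cycle 3: I1 complete, I2 operands ready
cycle 4: R4←I1
cycle 5: I3 dispatched to IntU
cycle 6: I2 complete, I3 operands ready
cycle 7: R1←I2, I3 complete
cycle 8: R0←I3
cycle 9: I4 dispatched to IntU
cycle 10: I4 operands ready, I5 dispatched to AddU
cycle 11: I4 complete, I5 operands ready
cycle 12: R0←I4
cycle 13: I5 complete
cycle 14: R4←I5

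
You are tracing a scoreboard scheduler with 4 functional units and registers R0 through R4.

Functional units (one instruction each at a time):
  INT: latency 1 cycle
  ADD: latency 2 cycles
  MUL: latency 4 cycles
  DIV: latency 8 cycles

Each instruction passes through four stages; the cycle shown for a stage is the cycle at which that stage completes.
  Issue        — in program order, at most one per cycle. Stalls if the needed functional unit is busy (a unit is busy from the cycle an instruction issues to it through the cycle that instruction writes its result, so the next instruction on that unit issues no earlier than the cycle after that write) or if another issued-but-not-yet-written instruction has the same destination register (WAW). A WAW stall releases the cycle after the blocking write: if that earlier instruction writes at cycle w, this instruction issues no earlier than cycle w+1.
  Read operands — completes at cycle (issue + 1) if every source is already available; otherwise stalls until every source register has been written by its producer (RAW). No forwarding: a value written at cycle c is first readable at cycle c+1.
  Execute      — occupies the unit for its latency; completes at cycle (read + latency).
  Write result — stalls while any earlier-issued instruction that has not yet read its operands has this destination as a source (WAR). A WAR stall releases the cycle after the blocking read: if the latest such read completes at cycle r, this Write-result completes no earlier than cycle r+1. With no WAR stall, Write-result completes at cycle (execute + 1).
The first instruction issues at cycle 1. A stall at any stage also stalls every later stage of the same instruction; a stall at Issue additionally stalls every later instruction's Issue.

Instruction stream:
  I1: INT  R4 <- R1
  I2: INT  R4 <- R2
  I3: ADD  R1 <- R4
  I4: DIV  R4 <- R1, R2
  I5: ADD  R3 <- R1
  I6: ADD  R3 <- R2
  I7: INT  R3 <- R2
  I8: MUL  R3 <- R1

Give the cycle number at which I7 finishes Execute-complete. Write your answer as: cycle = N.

I1  is:1  ro:2  ex:3  wr:4
I2  is:5  ro:6  ex:7  wr:8  — struct: INT busy until I1 writes@4
I3  is:6  ro:9  ex:11  wr:12  — RAW R4: wait I2 write@8
I4  is:9  ro:13  ex:21  wr:22  — WAW R4: wait I2 write@8, RAW R1: wait I3 write@12
I5  is:13  ro:14  ex:16  wr:17  — struct: ADD busy until I3 writes@12
I6  is:18  ro:19  ex:21  wr:22  — struct: ADD busy until I5 writes@17
I7  is:23  ro:24  ex:25  wr:26  — WAW R3: wait I6 write@22
I8  is:27  ro:28  ex:32  wr:33  — WAW R3: wait I7 write@26

cycle = 25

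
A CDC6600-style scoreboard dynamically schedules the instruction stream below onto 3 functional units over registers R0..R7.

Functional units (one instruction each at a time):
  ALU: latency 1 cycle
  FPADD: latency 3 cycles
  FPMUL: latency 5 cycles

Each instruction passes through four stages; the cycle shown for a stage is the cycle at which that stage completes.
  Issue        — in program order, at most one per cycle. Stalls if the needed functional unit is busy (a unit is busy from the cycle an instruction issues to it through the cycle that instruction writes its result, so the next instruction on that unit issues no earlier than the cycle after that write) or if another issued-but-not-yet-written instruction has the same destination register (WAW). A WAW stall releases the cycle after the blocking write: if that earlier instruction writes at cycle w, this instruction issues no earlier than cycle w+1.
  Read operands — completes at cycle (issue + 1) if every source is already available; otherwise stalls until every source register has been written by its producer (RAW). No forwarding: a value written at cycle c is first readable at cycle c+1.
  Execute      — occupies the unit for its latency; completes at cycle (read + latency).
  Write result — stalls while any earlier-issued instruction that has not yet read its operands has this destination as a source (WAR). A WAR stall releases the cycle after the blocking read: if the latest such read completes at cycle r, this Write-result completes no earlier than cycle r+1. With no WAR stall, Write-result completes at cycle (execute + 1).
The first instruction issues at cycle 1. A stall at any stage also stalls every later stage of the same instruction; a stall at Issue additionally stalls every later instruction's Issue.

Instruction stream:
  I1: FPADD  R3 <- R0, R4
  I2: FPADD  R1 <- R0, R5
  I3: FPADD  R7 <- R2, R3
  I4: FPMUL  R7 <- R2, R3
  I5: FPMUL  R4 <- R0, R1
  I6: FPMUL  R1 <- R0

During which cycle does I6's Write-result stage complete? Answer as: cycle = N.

cycle = 42

t=1  issue I1 (FPADD)
t=2  I1 read-ops
t=5  I1 finished on FPADD
t=6  I1→R3
t=7  issue I2 (FPADD)
t=8  I2 read-ops
t=11  I2 finished on FPADD
t=12  I2→R1
t=13  issue I3 (FPADD)
t=14  I3 read-ops
t=17  I3 finished on FPADD
t=18  I3→R7
t=19  issue I4 (FPMUL)
t=20  I4 read-ops
t=25  I4 finished on FPMUL
t=26  I4→R7
t=27  issue I5 (FPMUL)
t=28  I5 read-ops
t=33  I5 finished on FPMUL
t=34  I5→R4
t=35  issue I6 (FPMUL)
t=36  I6 read-ops
t=41  I6 finished on FPMUL
t=42  I6→R1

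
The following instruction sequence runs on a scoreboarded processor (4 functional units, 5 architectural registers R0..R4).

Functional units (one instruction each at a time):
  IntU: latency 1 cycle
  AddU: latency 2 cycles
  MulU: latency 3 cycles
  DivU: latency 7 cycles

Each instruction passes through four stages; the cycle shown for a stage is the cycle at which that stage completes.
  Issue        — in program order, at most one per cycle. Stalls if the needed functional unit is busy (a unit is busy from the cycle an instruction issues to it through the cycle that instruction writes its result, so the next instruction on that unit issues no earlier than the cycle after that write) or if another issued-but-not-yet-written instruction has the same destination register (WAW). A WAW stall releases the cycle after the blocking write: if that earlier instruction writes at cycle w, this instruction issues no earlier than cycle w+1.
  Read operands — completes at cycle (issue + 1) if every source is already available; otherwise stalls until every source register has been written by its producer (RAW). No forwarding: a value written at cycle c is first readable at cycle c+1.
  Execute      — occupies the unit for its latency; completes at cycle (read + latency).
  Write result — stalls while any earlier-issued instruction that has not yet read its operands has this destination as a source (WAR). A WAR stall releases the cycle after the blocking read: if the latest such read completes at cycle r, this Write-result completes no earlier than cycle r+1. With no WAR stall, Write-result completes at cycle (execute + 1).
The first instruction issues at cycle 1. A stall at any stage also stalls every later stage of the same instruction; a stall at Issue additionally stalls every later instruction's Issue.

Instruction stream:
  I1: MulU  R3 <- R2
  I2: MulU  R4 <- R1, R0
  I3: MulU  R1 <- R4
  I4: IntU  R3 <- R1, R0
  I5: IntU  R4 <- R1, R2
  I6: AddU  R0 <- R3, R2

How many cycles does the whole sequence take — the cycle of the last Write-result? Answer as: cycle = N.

cycle = 27

cycle 1: issue I1 (MulU)
cycle 2: I1 read-ops
cycle 5: I1 finished on MulU
cycle 6: I1→R3
cycle 7: issue I2 (MulU)
cycle 8: I2 read-ops
cycle 11: I2 finished on MulU
cycle 12: I2→R4
cycle 13: issue I3 (MulU)
cycle 14: I3 read-ops | issue I4 (IntU)
cycle 17: I3 finished on MulU
cycle 18: I3→R1
cycle 19: I4 read-ops
cycle 20: I4 finished on IntU
cycle 21: I4→R3
cycle 22: issue I5 (IntU)
cycle 23: I5 read-ops | issue I6 (AddU)
cycle 24: I5 finished on IntU | I6 read-ops
cycle 25: I5→R4
cycle 26: I6 finished on AddU
cycle 27: I6→R0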